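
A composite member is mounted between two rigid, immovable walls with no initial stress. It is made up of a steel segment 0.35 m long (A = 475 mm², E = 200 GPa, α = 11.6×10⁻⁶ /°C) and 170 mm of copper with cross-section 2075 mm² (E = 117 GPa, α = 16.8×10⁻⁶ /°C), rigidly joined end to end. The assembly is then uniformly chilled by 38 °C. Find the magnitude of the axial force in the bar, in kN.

P ≈ 59.9 kN (tensile)

Free thermal contraction of the whole bar: Σ αᵢΔT Lᵢ = 11.6×10⁻⁶×38×350 + 16.8×10⁻⁶×38×170 = 0.2628 mm.
The rigid supports impose zero overall length change; the single axial force P common to all segments must satisfy P Σ Lᵢ/(AᵢEᵢ) = δ_free.
The series flexibility is Σ Lᵢ/(AᵢEᵢ) = 350/(475×200×10³) + 170/(2075×117×10³) = 4.384×10⁻⁶ mm/N.
Hence P = δ_free / Σ(L/AE) = 0.2628/4.384×10⁻⁶ = 59.94 kN (tensile).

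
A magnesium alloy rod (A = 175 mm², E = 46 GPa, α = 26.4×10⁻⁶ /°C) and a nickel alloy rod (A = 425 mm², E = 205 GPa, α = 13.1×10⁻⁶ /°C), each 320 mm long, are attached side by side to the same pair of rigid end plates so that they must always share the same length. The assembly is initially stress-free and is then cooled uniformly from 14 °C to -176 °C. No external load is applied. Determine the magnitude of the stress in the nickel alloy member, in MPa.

The magnesium alloy has the larger α, so on cooling it would change length more than the nickel alloy if both were free. The rigid plates force a common final length, so the magnesium alloy is put into tension and the nickel alloy into compression, with equal and opposite forces P (no external load).
Compatibility of the two members (thermal + elastic change equal): (α₁ − α₂)ΔT = P·[1/(A₁E₁) + 1/(A₂E₂)].
|α₁ − α₂|·ΔT = 13.3×10⁻⁶ × 190 = 0.002527.
1/(A₁E₁) + 1/(A₂E₂) = 1/(175×46×10³) + 1/(425×205×10³) = 1.357×10⁻⁷ N⁻¹.
So P = 0.002527 / 1.357×10⁻⁷ = 18.62 kN.
σ_{nickel alloy} = P/A₂ = 18620/425 = 43.82 MPa, compressive.

σ ≈ 43.8 MPa (compressive)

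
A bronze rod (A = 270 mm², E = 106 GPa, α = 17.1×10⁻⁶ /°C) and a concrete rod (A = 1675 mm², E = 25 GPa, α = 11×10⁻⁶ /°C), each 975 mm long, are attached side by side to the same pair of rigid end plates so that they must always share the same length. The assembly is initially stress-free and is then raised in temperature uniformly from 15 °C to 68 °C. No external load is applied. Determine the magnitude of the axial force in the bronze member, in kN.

P ≈ 5.5 kN (compressive in the bronze)

Equilibrium of a rigid end plate with no external load gives equal and opposite internal forces ±P in the two members. Since α_{bronze} > α_{concrete}, heating drives the bronze into compression and the concrete into tension.
Setting the final lengths equal and cancelling L: (α₁ − α₂)ΔT = P/(A₁E₁) + P/(A₂E₂).
|α₁ − α₂|·ΔT = 6.1×10⁻⁶ × 53 = 0.0003233.
1/(A₁E₁) + 1/(A₂E₂) = 1/(270×106×10³) + 1/(1675×25×10³) = 5.882×10⁻⁸ N⁻¹.
So P = 0.0003233 / 5.882×10⁻⁸ = 5.496 kN.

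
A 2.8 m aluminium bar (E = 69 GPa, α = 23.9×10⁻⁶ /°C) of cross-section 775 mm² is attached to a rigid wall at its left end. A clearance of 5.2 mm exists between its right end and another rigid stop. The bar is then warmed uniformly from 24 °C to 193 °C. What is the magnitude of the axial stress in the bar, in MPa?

σ ≈ 151 MPa (compressive)

Free thermal elongation = αΔT L = 23.9×10⁻⁶ × 169 × 2800 = 11.31 mm.
After closing the 5.2 mm clearance, 11.31 − 5.2 = 6.109 mm of expansion remains to be suppressed by the wall.
Compatibility: PL/(AE) = 6.109 mm, so σ = P/A = E × (6.109/2800) = 150.6 MPa.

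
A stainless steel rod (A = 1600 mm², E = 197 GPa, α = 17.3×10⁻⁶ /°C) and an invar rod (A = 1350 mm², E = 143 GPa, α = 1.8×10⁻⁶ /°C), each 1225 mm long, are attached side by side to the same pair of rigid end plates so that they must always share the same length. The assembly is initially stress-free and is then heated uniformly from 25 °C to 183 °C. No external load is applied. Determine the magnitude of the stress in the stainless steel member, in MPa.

σ ≈ 183 MPa (compressive)

Both members must finish at the same length. With the larger α, the stainless steel tends to over-expand; the plates restrain it, putting the stainless steel in compression and the invar in tension. With no external load the two internal forces are equal and opposite, magnitude P.
Equating the net (thermal + elastic) strains gives |α₁ − α₂|·ΔT = P·[1/(A₁E₁) + 1/(A₂E₂)].
|α₁ − α₂|·ΔT = 15.5×10⁻⁶ × 158 = 0.002449.
1/(A₁E₁) + 1/(A₂E₂) = 1/(1600×197×10³) + 1/(1350×143×10³) = 8.353×10⁻⁹ N⁻¹.
P = 0.002449 / 8.353×10⁻⁹ = 293200 N = 293.2 kN.
σ_{stainless steel} = P/A₁ = 293200/1600 = 183.3 MPa, compressive.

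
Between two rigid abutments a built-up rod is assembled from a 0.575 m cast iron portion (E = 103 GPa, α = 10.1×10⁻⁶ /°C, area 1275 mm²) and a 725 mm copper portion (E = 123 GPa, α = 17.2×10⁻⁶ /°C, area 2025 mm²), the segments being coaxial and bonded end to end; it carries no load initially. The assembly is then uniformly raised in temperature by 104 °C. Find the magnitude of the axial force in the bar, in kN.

If the supports were absent, the total length change would be Σ αᵢΔT Lᵢ = 10.1×10⁻⁶×104×575 + 17.2×10⁻⁶×104×725 = 1.901 mm.
The walls prevent any net length change, so an axial force P (same in every segment) develops. Compatibility: P · Σ Lᵢ/(AᵢEᵢ) = δ_free.
Σ Lᵢ/(AᵢEᵢ) = 575/(1275×103×10³) + 725/(2025×123×10³) = 7.289×10⁻⁶ mm/N.
P = 1.901 / 7.289×10⁻⁶ = 260800 N = 260.8 kN, compressive.

P ≈ 261 kN (compressive)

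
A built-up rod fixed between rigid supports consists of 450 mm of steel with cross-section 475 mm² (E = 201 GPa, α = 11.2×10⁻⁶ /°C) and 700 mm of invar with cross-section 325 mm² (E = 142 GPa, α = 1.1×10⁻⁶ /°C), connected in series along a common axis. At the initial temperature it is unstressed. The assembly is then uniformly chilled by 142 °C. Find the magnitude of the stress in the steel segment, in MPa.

With the walls removed the bar would change length by δ_free = Σ αᵢΔT Lᵢ = 11.2×10⁻⁶×142×450 + 1.1×10⁻⁶×142×700 = 0.825 mm.
Since the ends are fixed, an axial force P builds up, equal in every segment, with P · Σ Lᵢ/(AᵢEᵢ) = δ_free.
The series flexibility is Σ Lᵢ/(AᵢEᵢ) = 450/(475×201×10³) + 700/(325×142×10³) = 1.988×10⁻⁵ mm/N.
P = 0.825 / 1.988×10⁻⁵ = 41500 N = 41.5 kN, tensile.
σ_{steel} = P / A = 41500 / 475 = 87.36 MPa.

σ ≈ 87.4 MPa (tensile)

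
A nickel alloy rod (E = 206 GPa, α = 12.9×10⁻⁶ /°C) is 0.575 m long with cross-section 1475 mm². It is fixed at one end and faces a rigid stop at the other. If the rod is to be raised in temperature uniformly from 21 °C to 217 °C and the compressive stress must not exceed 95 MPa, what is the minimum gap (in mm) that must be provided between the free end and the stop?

g ≈ 1.19 mm

Free expansion if unrestrained: δ_free = αΔT L = 12.9×10⁻⁶ × 196 × 575 = 1.454 mm.
A stress of 95 MPa corresponds to the wall pushing the rod back by σL/E = 95×575/(206×10³) = 0.2652 mm.
So the gap has to take up the difference, g_min = δ_free − σL/E = 1.454 − 0.2652 = 1.189 mm.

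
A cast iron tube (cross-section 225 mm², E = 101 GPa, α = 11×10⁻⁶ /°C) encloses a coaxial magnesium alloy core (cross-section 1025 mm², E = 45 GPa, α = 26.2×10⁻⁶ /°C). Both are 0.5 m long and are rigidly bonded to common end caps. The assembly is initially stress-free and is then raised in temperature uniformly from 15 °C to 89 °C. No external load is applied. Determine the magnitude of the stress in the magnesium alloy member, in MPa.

Equilibrium of a rigid end plate with no external load gives equal and opposite internal forces ±P in the two members. Since α_{magnesium alloy} > α_{cast iron}, heating drives the magnesium alloy into compression and the cast iron into tension.
Setting the final lengths equal and cancelling L: (α₁ − α₂)ΔT = P/(A₁E₁) + P/(A₂E₂).
|α₁ − α₂|·ΔT = 15.2×10⁻⁶ × 74 = 0.001125.
1/(A₁E₁) + 1/(A₂E₂) = 1/(225×101×10³) + 1/(1025×45×10³) = 6.568×10⁻⁸ N⁻¹.
So P = 0.001125 / 6.568×10⁻⁸ = 17.12 kN.
σ_{magnesium alloy} = P/A₂ = 17120/1025 = 16.71 MPa, compressive.

σ ≈ 16.7 MPa (compressive)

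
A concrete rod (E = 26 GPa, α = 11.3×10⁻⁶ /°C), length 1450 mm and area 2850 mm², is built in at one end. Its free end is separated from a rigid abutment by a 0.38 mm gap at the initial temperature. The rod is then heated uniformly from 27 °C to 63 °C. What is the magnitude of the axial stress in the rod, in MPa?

σ ≈ 3.76 MPa (compressive)

Unrestrained expansion: δ_free = αΔT L = 11.3×10⁻⁶ × 36 × 1450 = 0.5899 mm.
The gap closes (δ_free > 0.38 mm) and the wall then resists a further 0.5899 − 0.38 = 0.2099 mm of expansion.
That suppressed elongation corresponds to σ = E·Δ/L = 26×10³ × 0.2099/1450 = 3.763 MPa.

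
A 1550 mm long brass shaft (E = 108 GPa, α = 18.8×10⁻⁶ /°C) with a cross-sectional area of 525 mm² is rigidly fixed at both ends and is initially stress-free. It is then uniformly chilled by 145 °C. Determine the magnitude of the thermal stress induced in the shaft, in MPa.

σ ≈ 294 MPa (tensile)

The supports are rigid, so the total axial strain is zero. The restrained thermal strain is ε = αΔT = 18.8×10⁻⁶ × 145 = 2726×10⁻⁶.
σ = EαΔT = 108×10³ × 18.8×10⁻⁶ × 145 = 294.4 MPa (tensile; the shaft is trying to contract).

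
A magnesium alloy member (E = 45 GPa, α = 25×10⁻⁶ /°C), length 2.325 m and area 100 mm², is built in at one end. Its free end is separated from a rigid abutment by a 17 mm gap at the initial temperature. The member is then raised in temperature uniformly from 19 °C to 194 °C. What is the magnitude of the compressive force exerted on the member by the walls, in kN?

P ≈ 0 kN

If the wall were absent the member would grow by αΔT L = 25×10⁻⁶ × 175 × 2325 = 10.17 mm.
Since δ_free = 10.2 mm is less than the 17 mm gap, the member never touches the wall. No axial force develops.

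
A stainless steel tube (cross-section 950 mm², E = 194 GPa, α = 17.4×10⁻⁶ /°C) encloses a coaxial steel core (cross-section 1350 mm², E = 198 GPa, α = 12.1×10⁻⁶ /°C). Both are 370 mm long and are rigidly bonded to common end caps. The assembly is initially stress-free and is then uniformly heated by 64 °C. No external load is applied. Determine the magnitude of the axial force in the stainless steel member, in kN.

P ≈ 37 kN (compressive in the stainless steel)

Equilibrium of a rigid end plate with no external load gives equal and opposite internal forces ±P in the two members. Since α_{stainless steel} > α_{steel}, heating drives the stainless steel into compression and the steel into tension.
Equating the net (thermal + elastic) strains gives |α₁ − α₂|·ΔT = P·[1/(A₁E₁) + 1/(A₂E₂)].
|α₁ − α₂|·ΔT = 5.3×10⁻⁶ × 64 = 0.0003392.
1/(A₁E₁) + 1/(A₂E₂) = 1/(950×194×10³) + 1/(1350×198×10³) = 9.167×10⁻⁹ N⁻¹.
P = 0.0003392 / 9.167×10⁻⁹ = 37000 N = 37 kN.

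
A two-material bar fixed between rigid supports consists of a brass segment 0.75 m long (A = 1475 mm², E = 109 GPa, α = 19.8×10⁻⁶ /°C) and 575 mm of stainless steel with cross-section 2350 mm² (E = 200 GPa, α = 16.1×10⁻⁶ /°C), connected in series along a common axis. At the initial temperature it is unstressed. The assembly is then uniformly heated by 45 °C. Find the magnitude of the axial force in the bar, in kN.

P ≈ 184 kN (compressive)

If the supports were absent, the total length change would be Σ αᵢΔT Lᵢ = 19.8×10⁻⁶×45×750 + 16.1×10⁻⁶×45×575 = 1.085 mm.
The walls prevent any net length change, so an axial force P (same in every segment) develops. Compatibility: P · Σ Lᵢ/(AᵢEᵢ) = δ_free.
The series flexibility is Σ Lᵢ/(AᵢEᵢ) = 750/(1475×109×10³) + 575/(2350×200×10³) = 5.888×10⁻⁶ mm/N.
So P = 1.085 / 5.888×10⁻⁶ = 184.2 kN, compressive.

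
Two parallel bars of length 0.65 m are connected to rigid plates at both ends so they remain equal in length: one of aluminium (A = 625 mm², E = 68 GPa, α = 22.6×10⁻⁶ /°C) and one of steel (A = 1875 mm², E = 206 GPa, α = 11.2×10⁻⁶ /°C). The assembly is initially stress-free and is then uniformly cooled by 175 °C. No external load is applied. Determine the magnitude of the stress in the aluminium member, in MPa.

σ ≈ 122 MPa (tensile)

Both members must finish at the same length. With the larger α, the aluminium tends to over-contract; the plates restrain it, putting the aluminium in tension and the steel in compression. With no external load the two internal forces are equal and opposite, magnitude P.
Compatibility of the two members (thermal + elastic change equal): (α₁ − α₂)ΔT = P·[1/(A₁E₁) + 1/(A₂E₂)].
|α₁ − α₂|·ΔT = 11.4×10⁻⁶ × 175 = 0.001995.
1/(A₁E₁) + 1/(A₂E₂) = 1/(625×68×10³) + 1/(1875×206×10³) = 2.612×10⁻⁸ N⁻¹.
So P = 0.001995 / 2.612×10⁻⁸ = 76.38 kN.
σ_{aluminium} = P/A₁ = 76380/625 = 122.2 MPa, tensile.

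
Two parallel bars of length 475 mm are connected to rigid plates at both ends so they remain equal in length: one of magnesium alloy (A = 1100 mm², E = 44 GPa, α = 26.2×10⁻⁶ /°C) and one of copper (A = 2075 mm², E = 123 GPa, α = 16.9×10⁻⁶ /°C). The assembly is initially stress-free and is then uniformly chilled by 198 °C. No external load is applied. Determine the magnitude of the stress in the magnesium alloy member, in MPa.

Both members must finish at the same length. With the larger α, the magnesium alloy tends to over-contract; the plates restrain it, putting the magnesium alloy in tension and the copper in compression. With no external load the two internal forces are equal and opposite, magnitude P.
Compatibility of the two members (thermal + elastic change equal): (α₁ − α₂)ΔT = P·[1/(A₁E₁) + 1/(A₂E₂)].
|α₁ − α₂|·ΔT = 9.3×10⁻⁶ × 198 = 0.001841.
1/(A₁E₁) + 1/(A₂E₂) = 1/(1100×44×10³) + 1/(2075×123×10³) = 2.458×10⁻⁸ N⁻¹.
So P = 0.001841 / 2.458×10⁻⁸ = 74.92 kN.
σ_{magnesium alloy} = P/A₁ = 74920/1100 = 68.11 MPa, tensile.

σ ≈ 68.1 MPa (tensile)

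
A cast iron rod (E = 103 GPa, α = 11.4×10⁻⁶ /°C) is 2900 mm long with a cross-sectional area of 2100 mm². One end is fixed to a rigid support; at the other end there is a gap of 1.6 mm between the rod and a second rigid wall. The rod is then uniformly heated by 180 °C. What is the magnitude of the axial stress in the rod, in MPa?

σ ≈ 155 MPa (compressive)

Unrestrained expansion: δ_free = αΔT L = 11.4×10⁻⁶ × 180 × 2900 = 5.951 mm.
This exceeds the 1.6 mm gap, so the wall pushes back. The portion of expansion that must be recovered elastically is δ_free − gap = 5.951 − 1.6 = 4.351 mm.
That suppressed elongation corresponds to σ = E·Δ/L = 103×10³ × 4.351/2900 = 154.5 MPa.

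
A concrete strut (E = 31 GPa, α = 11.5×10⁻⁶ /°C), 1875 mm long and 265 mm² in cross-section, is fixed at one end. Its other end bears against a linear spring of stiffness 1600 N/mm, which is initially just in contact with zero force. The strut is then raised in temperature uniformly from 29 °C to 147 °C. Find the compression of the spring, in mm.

Free thermal expansion: δ_free = αΔT L = 11.5×10⁻⁶ × 118 × 1875 = 2.544 mm.
With a force P in the spring, the elastic change of the strut is PL/(AE) and that of the spring is P/k; compatibility requires their sum to equal δ_free.
P [ L/(AE) + 1/k ] = δ_free → P [ 1875/(265×31×10³) + 1/(1600) ] = 2.544.
P = 2.544 / 0.0008532 = 2982 N.
Spring compression = P/k = 2982/(1600) = 1.864 mm.

δ ≈ 1.86 mm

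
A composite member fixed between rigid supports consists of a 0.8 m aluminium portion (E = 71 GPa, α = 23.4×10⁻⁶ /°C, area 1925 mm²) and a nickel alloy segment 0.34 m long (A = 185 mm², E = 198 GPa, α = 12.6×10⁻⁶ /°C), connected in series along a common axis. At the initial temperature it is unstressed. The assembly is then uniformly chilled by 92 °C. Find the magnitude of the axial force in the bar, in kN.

P ≈ 140 kN (tensile)

If the supports were absent, the total length change would be Σ αᵢΔT Lᵢ = 23.4×10⁻⁶×92×800 + 12.6×10⁻⁶×92×340 = 2.116 mm.
Since the ends are fixed, an axial force P builds up, equal in every segment, with P · Σ Lᵢ/(AᵢEᵢ) = δ_free.
The series flexibility is Σ Lᵢ/(AᵢEᵢ) = 800/(1925×71×10³) + 340/(185×198×10³) = 1.514×10⁻⁵ mm/N.
P = 2.116 / 1.514×10⁻⁵ = 139800 N = 139.8 kN, tensile.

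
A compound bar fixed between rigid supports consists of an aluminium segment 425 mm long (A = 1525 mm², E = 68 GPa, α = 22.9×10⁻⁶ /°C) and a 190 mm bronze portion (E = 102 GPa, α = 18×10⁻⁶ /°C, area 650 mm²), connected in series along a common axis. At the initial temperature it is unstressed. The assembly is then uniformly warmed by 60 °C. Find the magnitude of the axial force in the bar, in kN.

P ≈ 113 kN (compressive)

If the supports were absent, the total length change would be Σ αᵢΔT Lᵢ = 22.9×10⁻⁶×60×425 + 18×10⁻⁶×60×190 = 0.7891 mm.
The rigid supports impose zero overall length change; the single axial force P common to all segments must satisfy P Σ Lᵢ/(AᵢEᵢ) = δ_free.
Σ Lᵢ/(AᵢEᵢ) = 425/(1525×68×10³) + 190/(650×102×10³) = 6.964×10⁻⁶ mm/N.
P = 0.7891 / 6.964×10⁻⁶ = 113300 N = 113.3 kN, compressive.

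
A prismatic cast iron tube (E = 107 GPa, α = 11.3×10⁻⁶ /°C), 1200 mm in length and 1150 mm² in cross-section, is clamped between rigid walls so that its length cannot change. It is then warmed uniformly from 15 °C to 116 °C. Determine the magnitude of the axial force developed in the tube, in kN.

P ≈ 140 kN (compressive)

Full restraint means ε = 0, so the stress is σ = EαΔT = 107×10³ × 11.3×10⁻⁶ × 101 = 122.1 MPa.
P = AEαΔT = 1150 × 107×10³ × 11.3×10⁻⁶ × 101 = 140.4 kN (compressive).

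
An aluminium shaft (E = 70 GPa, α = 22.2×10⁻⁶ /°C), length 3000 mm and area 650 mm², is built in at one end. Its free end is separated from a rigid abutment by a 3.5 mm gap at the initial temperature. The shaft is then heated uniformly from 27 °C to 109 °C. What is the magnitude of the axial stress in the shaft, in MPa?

σ ≈ 45.8 MPa (compressive)

Free thermal elongation = αΔT L = 22.2×10⁻⁶ × 82 × 3000 = 5.461 mm.
After closing the 3.5 mm clearance, 5.461 − 3.5 = 1.961 mm of expansion remains to be suppressed by the wall.
That suppressed elongation corresponds to σ = E·Δ/L = 70×10³ × 1.961/3000 = 45.76 MPa.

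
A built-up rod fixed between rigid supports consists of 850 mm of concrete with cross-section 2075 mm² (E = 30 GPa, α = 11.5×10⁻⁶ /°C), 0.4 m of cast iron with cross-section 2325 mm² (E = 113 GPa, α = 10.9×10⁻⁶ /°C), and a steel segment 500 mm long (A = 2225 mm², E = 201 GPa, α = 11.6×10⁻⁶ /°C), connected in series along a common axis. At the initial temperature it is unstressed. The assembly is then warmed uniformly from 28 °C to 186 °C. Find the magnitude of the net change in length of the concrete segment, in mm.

With the walls removed the bar would change length by δ_free = Σ αᵢΔT Lᵢ = 11.5×10⁻⁶×158×850 + 10.9×10⁻⁶×158×400 + 11.6×10⁻⁶×158×500 = 3.15 mm.
Since the ends are fixed, an axial force P builds up, equal in every segment, with P · Σ Lᵢ/(AᵢEᵢ) = δ_free.
Σ Lᵢ/(AᵢEᵢ) = 850/(2075×30×10³) + 400/(2325×113×10³) + 500/(2225×201×10³) = 1.63×10⁻⁵ mm/N.
Hence P = δ_free / Σ(L/AE) = 3.15/1.63×10⁻⁵ = 193.3 kN (compressive).
For the concrete segment, free thermal change = 11.5×10⁻⁶×158×850 = 1.544 mm and elastic change from P = 193300×850/(2075×30×10³) = 2.639 mm; these oppose, so the net change is 1.09 mm (segment shortens).

|ΔL| ≈ 1.09 mm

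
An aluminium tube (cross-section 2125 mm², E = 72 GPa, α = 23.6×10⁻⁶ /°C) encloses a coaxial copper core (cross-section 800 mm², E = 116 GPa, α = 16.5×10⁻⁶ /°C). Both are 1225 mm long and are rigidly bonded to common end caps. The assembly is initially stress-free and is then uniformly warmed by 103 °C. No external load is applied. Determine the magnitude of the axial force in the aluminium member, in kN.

The aluminium has the larger α, so on heating it would change length more than the copper if both were free. The rigid plates force a common final length, so the aluminium is put into compression and the copper into tension, with equal and opposite forces P (no external load).
Equating the net (thermal + elastic) strains gives |α₁ − α₂|·ΔT = P·[1/(A₁E₁) + 1/(A₂E₂)].
|α₁ − α₂|·ΔT = 7.1×10⁻⁶ × 103 = 0.0007313.
1/(A₁E₁) + 1/(A₂E₂) = 1/(2125×72×10³) + 1/(800×116×10³) = 1.731×10⁻⁸ N⁻¹.
So P = 0.0007313 / 1.731×10⁻⁸ = 42.24 kN.

P ≈ 42.2 kN (compressive in the aluminium)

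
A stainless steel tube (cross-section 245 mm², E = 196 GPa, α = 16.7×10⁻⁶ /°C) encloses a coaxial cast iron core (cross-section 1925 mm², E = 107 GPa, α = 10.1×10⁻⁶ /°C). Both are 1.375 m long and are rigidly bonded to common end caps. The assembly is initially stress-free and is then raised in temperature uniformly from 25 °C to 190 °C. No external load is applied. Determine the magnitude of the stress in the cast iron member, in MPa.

σ ≈ 22 MPa (tensile)

Equilibrium of a rigid end plate with no external load gives equal and opposite internal forces ±P in the two members. Since α_{stainless steel} > α_{cast iron}, heating drives the stainless steel into compression and the cast iron into tension.
Equating the net (thermal + elastic) strains gives |α₁ − α₂|·ΔT = P·[1/(A₁E₁) + 1/(A₂E₂)].
|α₁ − α₂|·ΔT = 6.6×10⁻⁶ × 165 = 0.001089.
1/(A₁E₁) + 1/(A₂E₂) = 1/(245×196×10³) + 1/(1925×107×10³) = 2.568×10⁻⁸ N⁻¹.
So P = 0.001089 / 2.568×10⁻⁸ = 42.41 kN.
σ_{cast iron} = P/A₂ = 42410/1925 = 22.03 MPa, tensile.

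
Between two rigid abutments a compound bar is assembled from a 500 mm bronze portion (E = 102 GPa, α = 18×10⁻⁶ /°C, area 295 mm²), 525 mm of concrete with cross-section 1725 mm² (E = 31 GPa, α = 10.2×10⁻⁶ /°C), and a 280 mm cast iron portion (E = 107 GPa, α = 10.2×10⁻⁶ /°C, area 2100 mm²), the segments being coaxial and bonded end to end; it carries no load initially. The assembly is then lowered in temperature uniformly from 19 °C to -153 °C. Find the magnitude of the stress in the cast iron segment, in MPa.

With the walls removed the bar would change length by δ_free = Σ αᵢΔT Lᵢ = 18×10⁻⁶×172×500 + 10.2×10⁻⁶×172×525 + 10.2×10⁻⁶×172×280 = 2.96 mm.
The walls prevent any net length change, so an axial force P (same in every segment) develops. Compatibility: P · Σ Lᵢ/(AᵢEᵢ) = δ_free.
Σ Lᵢ/(AᵢEᵢ) = 500/(295×102×10³) + 525/(1725×31×10³) + 280/(2100×107×10³) = 2.768×10⁻⁵ mm/N.
Hence P = δ_free / Σ(L/AE) = 2.96/2.768×10⁻⁵ = 106.9 kN (tensile).
σ_{cast iron} = P / A = 106900 / 2100 = 50.93 MPa.

σ ≈ 50.9 MPa (tensile)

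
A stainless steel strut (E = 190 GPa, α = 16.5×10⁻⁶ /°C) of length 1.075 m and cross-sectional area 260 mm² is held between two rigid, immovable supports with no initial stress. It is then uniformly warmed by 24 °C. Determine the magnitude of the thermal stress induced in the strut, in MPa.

With length fixed, the mechanical strain must cancel the thermal strain αΔT = 16.5×10⁻⁶ × 24 = 396×10⁻⁶.
Hence σ = E·αΔT = 190×10³ × 396×10⁻⁶ = 75.24 MPa, compressive.

σ ≈ 75.2 MPa (compressive)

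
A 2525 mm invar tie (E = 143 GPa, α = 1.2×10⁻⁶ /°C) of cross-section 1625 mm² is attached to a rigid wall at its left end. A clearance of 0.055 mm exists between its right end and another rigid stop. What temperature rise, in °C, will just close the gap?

ΔT ≈ 18.2 °C

Contact occurs when the free expansion equals the gap: αΔT L = 0.055 mm.
ΔT = 0.055 / (1.2×10⁻⁶ × 2525) = 18.15 °C.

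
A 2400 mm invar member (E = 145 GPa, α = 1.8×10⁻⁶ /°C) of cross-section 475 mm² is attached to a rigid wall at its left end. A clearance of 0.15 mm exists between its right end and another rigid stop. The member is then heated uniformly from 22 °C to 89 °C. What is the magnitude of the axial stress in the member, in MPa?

Free thermal elongation = αΔT L = 1.8×10⁻⁶ × 67 × 2400 = 0.2894 mm.
After closing the 0.15 mm clearance, 0.2894 − 0.15 = 0.1394 mm of expansion remains to be suppressed by the wall.
That suppressed elongation corresponds to σ = E·Δ/L = 145×10³ × 0.1394/2400 = 8.424 MPa.

σ ≈ 8.42 MPa (compressive)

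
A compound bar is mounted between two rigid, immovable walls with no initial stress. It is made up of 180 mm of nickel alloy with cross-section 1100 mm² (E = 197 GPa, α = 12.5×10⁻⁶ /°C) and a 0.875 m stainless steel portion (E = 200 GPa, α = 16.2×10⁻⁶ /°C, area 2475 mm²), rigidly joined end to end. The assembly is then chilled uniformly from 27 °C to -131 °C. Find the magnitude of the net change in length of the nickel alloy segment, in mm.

|ΔL| ≈ 0.474 mm

Free thermal contraction of the whole bar: Σ αᵢΔT Lᵢ = 12.5×10⁻⁶×158×180 + 16.2×10⁻⁶×158×875 = 2.595 mm.
The rigid supports impose zero overall length change; the single axial force P common to all segments must satisfy P Σ Lᵢ/(AᵢEᵢ) = δ_free.
Σ Lᵢ/(AᵢEᵢ) = 180/(1100×197×10³) + 875/(2475×200×10³) = 2.598×10⁻⁶ mm/N.
So P = 2.595 / 2.598×10⁻⁶ = 998.8 kN, tensile.
For the nickel alloy segment, free thermal change = 12.5×10⁻⁶×158×180 = 0.3555 mm and elastic change from P = 998800×180/(1100×197×10³) = 0.8296 mm; these oppose, so the net change is 0.474 mm (segment lengthens).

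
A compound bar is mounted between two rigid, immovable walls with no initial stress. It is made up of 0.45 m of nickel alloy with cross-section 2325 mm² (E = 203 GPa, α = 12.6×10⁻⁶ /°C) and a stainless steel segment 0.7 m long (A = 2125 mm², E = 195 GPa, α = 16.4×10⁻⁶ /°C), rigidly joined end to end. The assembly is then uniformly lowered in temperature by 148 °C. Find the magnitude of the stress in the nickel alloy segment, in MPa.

σ ≈ 413 MPa (tensile)

With the walls removed the bar would change length by δ_free = Σ αᵢΔT Lᵢ = 12.6×10⁻⁶×148×450 + 16.4×10⁻⁶×148×700 = 2.538 mm.
The rigid supports impose zero overall length change; the single axial force P common to all segments must satisfy P Σ Lᵢ/(AᵢEᵢ) = δ_free.
The series flexibility is Σ Lᵢ/(AᵢEᵢ) = 450/(2325×203×10³) + 700/(2125×195×10³) = 2.643×10⁻⁶ mm/N.
P = 2.538 / 2.643×10⁻⁶ = 960400 N = 960.4 kN, tensile.
σ_{nickel alloy} = P / A = 960400 / 2325 = 413.1 MPa.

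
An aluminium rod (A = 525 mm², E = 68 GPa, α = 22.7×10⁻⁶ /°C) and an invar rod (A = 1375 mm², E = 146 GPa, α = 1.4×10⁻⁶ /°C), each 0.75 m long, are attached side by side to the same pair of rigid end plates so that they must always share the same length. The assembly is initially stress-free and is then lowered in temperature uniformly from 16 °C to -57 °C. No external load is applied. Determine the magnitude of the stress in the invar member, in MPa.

σ ≈ 34.3 MPa (compressive)

The aluminium has the larger α, so on cooling it would change length more than the invar if both were free. The rigid plates force a common final length, so the aluminium is put into tension and the invar into compression, with equal and opposite forces P (no external load).
Setting the final lengths equal and cancelling L: (α₁ − α₂)ΔT = P/(A₁E₁) + P/(A₂E₂).
|α₁ − α₂|·ΔT = 21.3×10⁻⁶ × 73 = 0.001555.
1/(A₁E₁) + 1/(A₂E₂) = 1/(525×68×10³) + 1/(1375×146×10³) = 3.299×10⁻⁸ N⁻¹.
P = 0.001555 / 3.299×10⁻⁸ = 47130 N = 47.13 kN.
σ_{invar} = P/A₂ = 47130/1375 = 34.28 MPa, compressive.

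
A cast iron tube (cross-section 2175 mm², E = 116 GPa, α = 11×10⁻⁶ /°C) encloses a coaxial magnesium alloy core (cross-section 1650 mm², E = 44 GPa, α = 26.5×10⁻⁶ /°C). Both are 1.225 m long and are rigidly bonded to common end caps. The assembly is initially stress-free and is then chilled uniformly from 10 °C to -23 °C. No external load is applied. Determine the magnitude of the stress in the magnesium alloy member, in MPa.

σ ≈ 17.5 MPa (tensile)

Equilibrium of a rigid end plate with no external load gives equal and opposite internal forces ±P in the two members. Since α_{magnesium alloy} > α_{cast iron}, cooling drives the magnesium alloy into tension and the cast iron into compression.
Setting the final lengths equal and cancelling L: (α₁ − α₂)ΔT = P/(A₁E₁) + P/(A₂E₂).
|α₁ − α₂|·ΔT = 15.5×10⁻⁶ × 33 = 0.0005115.
1/(A₁E₁) + 1/(A₂E₂) = 1/(2175×116×10³) + 1/(1650×44×10³) = 1.774×10⁻⁸ N⁻¹.
So P = 0.0005115 / 1.774×10⁻⁸ = 28.84 kN.
σ_{magnesium alloy} = P/A₂ = 28840/1650 = 17.48 MPa, tensile.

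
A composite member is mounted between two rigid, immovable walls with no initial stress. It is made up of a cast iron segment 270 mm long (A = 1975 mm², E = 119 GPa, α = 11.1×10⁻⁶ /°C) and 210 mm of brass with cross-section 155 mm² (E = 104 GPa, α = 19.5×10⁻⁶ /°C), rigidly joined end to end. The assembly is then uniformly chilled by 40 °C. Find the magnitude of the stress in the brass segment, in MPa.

If the supports were absent, the total length change would be Σ αᵢΔT Lᵢ = 11.1×10⁻⁶×40×270 + 19.5×10⁻⁶×40×210 = 0.2837 mm.
The walls prevent any net length change, so an axial force P (same in every segment) develops. Compatibility: P · Σ Lᵢ/(AᵢEᵢ) = δ_free.
Σ Lᵢ/(AᵢEᵢ) = 270/(1975×119×10³) + 210/(155×104×10³) = 1.418×10⁻⁵ mm/N.
So P = 0.2837 / 1.418×10⁻⁵ = 20.01 kN, tensile.
σ_{brass} = P / A = 20010 / 155 = 129.1 MPa.

σ ≈ 129 MPa (tensile)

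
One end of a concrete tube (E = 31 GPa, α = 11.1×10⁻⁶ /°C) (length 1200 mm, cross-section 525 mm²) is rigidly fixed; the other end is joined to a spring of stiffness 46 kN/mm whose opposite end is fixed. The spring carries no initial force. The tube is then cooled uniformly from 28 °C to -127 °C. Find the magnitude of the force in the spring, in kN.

P ≈ 21.6 kN

If the spring were absent the tube would shorten by αΔT L = 11.1×10⁻⁶ × 155 × 1200 = 2.065 mm.
Let P be the tensile force in the spring. The tube extends elastically by PL/(AE) and the spring stretches by P/k; together these equal δ_free.
So P = δ_free / [L/(AE) + 1/k] = 2.065 / [ 1200/(525×31×10³) + 1/(46×10³) ].
P = 2.065 / 9.547×10⁻⁵ = 21630 N.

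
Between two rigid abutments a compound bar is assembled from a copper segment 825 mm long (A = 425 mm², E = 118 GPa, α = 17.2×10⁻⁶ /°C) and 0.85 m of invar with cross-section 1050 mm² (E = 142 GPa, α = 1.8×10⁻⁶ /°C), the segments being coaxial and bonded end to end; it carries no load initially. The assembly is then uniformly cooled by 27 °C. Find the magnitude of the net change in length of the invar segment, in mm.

|ΔL| ≈ 0.0679 mm

With the walls removed the bar would change length by δ_free = Σ αᵢΔT Lᵢ = 17.2×10⁻⁶×27×825 + 1.8×10⁻⁶×27×850 = 0.4244 mm.
The walls prevent any net length change, so an axial force P (same in every segment) develops. Compatibility: P · Σ Lᵢ/(AᵢEᵢ) = δ_free.
The series flexibility is Σ Lᵢ/(AᵢEᵢ) = 825/(425×118×10³) + 850/(1050×142×10³) = 2.215×10⁻⁵ mm/N.
Hence P = δ_free / Σ(L/AE) = 0.4244/2.215×10⁻⁵ = 19.16 kN (tensile).
For the invar segment, free thermal change = 1.8×10⁻⁶×27×850 = 0.04131 mm and elastic change from P = 19160×850/(1050×142×10³) = 0.1092 mm; these oppose, so the net change is 0.0679 mm (segment lengthens).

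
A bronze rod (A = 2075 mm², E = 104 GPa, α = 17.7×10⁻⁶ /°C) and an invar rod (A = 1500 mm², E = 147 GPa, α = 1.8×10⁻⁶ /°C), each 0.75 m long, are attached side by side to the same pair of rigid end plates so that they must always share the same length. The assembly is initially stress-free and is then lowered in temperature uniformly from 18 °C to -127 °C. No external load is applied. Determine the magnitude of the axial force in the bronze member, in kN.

P ≈ 251 kN (tensile in the bronze)

Equilibrium of a rigid end plate with no external load gives equal and opposite internal forces ±P in the two members. Since α_{bronze} > α_{invar}, cooling drives the bronze into tension and the invar into compression.
Equating the net (thermal + elastic) strains gives |α₁ − α₂|·ΔT = P·[1/(A₁E₁) + 1/(A₂E₂)].
|α₁ − α₂|·ΔT = 15.9×10⁻⁶ × 145 = 0.002305.
1/(A₁E₁) + 1/(A₂E₂) = 1/(2075×104×10³) + 1/(1500×147×10³) = 9.169×10⁻⁹ N⁻¹.
So P = 0.002305 / 9.169×10⁻⁹ = 251.4 kN.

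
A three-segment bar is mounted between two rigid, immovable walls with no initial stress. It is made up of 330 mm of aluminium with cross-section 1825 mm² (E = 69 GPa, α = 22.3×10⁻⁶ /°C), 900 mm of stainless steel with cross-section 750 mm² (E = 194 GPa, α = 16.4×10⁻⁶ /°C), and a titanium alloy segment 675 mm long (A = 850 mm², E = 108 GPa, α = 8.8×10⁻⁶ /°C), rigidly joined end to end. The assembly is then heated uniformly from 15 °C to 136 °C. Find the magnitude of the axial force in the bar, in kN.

With the walls removed the bar would change length by δ_free = Σ αᵢΔT Lᵢ = 22.3×10⁻⁶×121×330 + 16.4×10⁻⁶×121×900 + 8.8×10⁻⁶×121×675 = 3.395 mm.
The rigid supports impose zero overall length change; the single axial force P common to all segments must satisfy P Σ Lᵢ/(AᵢEᵢ) = δ_free.
Σ Lᵢ/(AᵢEᵢ) = 330/(1825×69×10³) + 900/(750×194×10³) + 675/(850×108×10³) = 1.616×10⁻⁵ mm/N.
P = 3.395 / 1.616×10⁻⁵ = 210100 N = 210.1 kN, compressive.

P ≈ 210 kN (compressive)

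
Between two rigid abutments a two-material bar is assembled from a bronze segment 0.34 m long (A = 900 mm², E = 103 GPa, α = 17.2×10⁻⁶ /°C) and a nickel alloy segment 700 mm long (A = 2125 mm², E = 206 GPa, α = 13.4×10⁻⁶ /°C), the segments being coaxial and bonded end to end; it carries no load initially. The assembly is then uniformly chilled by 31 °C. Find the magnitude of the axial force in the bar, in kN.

With the walls removed the bar would change length by δ_free = Σ αᵢΔT Lᵢ = 17.2×10⁻⁶×31×340 + 13.4×10⁻⁶×31×700 = 0.4721 mm.
Since the ends are fixed, an axial force P builds up, equal in every segment, with P · Σ Lᵢ/(AᵢEᵢ) = δ_free.
The series flexibility is Σ Lᵢ/(AᵢEᵢ) = 340/(900×103×10³) + 700/(2125×206×10³) = 5.267×10⁻⁶ mm/N.
P = 0.4721 / 5.267×10⁻⁶ = 89630 N = 89.63 kN, tensile.

P ≈ 89.6 kN (tensile)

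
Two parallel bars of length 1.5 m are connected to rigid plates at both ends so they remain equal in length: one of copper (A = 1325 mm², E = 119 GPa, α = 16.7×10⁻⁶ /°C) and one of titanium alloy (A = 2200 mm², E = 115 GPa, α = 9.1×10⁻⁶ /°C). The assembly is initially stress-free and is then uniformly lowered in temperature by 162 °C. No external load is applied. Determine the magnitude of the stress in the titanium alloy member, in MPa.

σ ≈ 54.4 MPa (compressive)

Equilibrium of a rigid end plate with no external load gives equal and opposite internal forces ±P in the two members. Since α_{copper} > α_{titanium alloy}, cooling drives the copper into tension and the titanium alloy into compression.
Setting the final lengths equal and cancelling L: (α₁ − α₂)ΔT = P/(A₁E₁) + P/(A₂E₂).
|α₁ − α₂|·ΔT = 7.6×10⁻⁶ × 162 = 0.001231.
1/(A₁E₁) + 1/(A₂E₂) = 1/(1325×119×10³) + 1/(2200×115×10³) = 1.029×10⁻⁸ N⁻¹.
So P = 0.001231 / 1.029×10⁻⁸ = 119.6 kN.
σ_{titanium alloy} = P/A₂ = 119600/2200 = 54.36 MPa, compressive.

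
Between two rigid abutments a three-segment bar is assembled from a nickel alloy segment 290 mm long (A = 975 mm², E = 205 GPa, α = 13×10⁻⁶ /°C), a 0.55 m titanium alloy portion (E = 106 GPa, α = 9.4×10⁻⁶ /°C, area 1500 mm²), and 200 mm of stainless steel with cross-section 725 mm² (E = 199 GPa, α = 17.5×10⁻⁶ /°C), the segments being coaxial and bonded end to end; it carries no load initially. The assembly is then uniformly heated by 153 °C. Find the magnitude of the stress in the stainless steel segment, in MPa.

σ ≈ 417 MPa (compressive)

If the supports were absent, the total length change would be Σ αᵢΔT Lᵢ = 13×10⁻⁶×153×290 + 9.4×10⁻⁶×153×550 + 17.5×10⁻⁶×153×200 = 1.903 mm.
Since the ends are fixed, an axial force P builds up, equal in every segment, with P · Σ Lᵢ/(AᵢEᵢ) = δ_free.
The series flexibility is Σ Lᵢ/(AᵢEᵢ) = 290/(975×205×10³) + 550/(1500×106×10³) + 200/(725×199×10³) = 6.296×10⁻⁶ mm/N.
P = 1.903 / 6.296×10⁻⁶ = 302300 N = 302.3 kN, compressive.
σ_{stainless steel} = P / A = 302300 / 725 = 417 MPa.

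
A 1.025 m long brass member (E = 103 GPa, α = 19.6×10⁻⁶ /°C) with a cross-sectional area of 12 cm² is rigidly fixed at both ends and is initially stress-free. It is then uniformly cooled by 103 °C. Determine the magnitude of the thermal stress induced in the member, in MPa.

σ ≈ 208 MPa (tensile)

With length fixed, the mechanical strain must cancel the thermal strain αΔT = 19.6×10⁻⁶ × 103 = 2018.8×10⁻⁶.
The stress required to suppress this strain is σ = Eε = 103×10³ × 2018.8×10⁻⁶ = 207.9 MPa, tensile since the member is trying to contract.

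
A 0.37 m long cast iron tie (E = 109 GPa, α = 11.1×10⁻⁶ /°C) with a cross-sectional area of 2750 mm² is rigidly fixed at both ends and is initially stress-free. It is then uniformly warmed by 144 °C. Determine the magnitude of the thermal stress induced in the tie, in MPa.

σ ≈ 174 MPa (compressive)

The supports are rigid, so the total axial strain is zero. The restrained thermal strain is ε = αΔT = 11.1×10⁻⁶ × 144 = 1598.4×10⁻⁶.
Hence σ = E·αΔT = 109×10³ × 1598.4×10⁻⁶ = 174.2 MPa, compressive.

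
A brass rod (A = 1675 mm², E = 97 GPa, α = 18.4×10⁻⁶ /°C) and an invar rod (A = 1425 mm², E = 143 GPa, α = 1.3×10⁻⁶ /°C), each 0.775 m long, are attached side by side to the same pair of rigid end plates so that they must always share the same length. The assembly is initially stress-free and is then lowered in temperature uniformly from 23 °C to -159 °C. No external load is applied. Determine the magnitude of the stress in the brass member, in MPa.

Equilibrium of a rigid end plate with no external load gives equal and opposite internal forces ±P in the two members. Since α_{brass} > α_{invar}, cooling drives the brass into tension and the invar into compression.
Equating the net (thermal + elastic) strains gives |α₁ − α₂|·ΔT = P·[1/(A₁E₁) + 1/(A₂E₂)].
|α₁ − α₂|·ΔT = 17.1×10⁻⁶ × 182 = 0.003112.
1/(A₁E₁) + 1/(A₂E₂) = 1/(1675×97×10³) + 1/(1425×143×10³) = 1.106×10⁻⁸ N⁻¹.
So P = 0.003112 / 1.106×10⁻⁸ = 281.3 kN.
σ_{brass} = P/A₁ = 281300/1675 = 168 MPa, tensile.

σ ≈ 168 MPa (tensile)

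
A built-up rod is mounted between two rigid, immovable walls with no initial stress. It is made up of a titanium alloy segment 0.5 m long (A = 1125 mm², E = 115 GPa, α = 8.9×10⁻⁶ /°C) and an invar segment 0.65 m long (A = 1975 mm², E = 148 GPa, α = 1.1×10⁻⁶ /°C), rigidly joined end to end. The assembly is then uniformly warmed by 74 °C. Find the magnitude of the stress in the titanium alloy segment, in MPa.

σ ≈ 55.8 MPa (compressive)

If the supports were absent, the total length change would be Σ αᵢΔT Lᵢ = 8.9×10⁻⁶×74×500 + 1.1×10⁻⁶×74×650 = 0.3822 mm.
The walls prevent any net length change, so an axial force P (same in every segment) develops. Compatibility: P · Σ Lᵢ/(AᵢEᵢ) = δ_free.
The series flexibility is Σ Lᵢ/(AᵢEᵢ) = 500/(1125×115×10³) + 650/(1975×148×10³) = 6.088×10⁻⁶ mm/N.
P = 0.3822 / 6.088×10⁻⁶ = 62780 N = 62.78 kN, compressive.
σ_{titanium alloy} = P / A = 62780 / 1125 = 55.8 MPa.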